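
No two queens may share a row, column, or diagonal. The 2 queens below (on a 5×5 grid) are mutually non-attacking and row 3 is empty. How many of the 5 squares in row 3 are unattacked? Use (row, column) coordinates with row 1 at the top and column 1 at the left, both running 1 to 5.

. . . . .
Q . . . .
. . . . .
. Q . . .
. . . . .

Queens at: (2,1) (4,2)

(2,1) attacks row 3 at column 1 and diagonals 2.
(4,2) attacks row 3 at column 2 and diagonals 1, 3.
Attacked columns: {1, 2, 3}. Safe: {4, 5}.

2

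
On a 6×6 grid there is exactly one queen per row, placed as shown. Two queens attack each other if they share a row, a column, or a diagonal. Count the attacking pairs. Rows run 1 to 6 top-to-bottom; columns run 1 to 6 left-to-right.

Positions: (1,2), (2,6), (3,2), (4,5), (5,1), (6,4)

2

Same column: (1,2)–(3,2) (column 2).
Same diagonal: (1,2)–(4,5) (|1−4| = |2−5| = 3).
Total attacking pairs: 2.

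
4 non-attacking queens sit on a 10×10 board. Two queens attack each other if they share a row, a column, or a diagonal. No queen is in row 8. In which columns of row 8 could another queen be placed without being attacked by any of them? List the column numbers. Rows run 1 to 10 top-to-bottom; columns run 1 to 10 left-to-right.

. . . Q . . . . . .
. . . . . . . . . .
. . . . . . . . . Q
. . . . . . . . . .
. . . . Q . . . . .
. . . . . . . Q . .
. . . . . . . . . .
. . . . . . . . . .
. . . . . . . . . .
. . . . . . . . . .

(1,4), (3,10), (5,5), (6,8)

columns 1, 3, 7, 9

(1,4) attacks row 8 at column 4.
(3,10) attacks row 8 at column 10 and diagonals 5.
(5,5) attacks row 8 at column 5 and diagonals 2, 8.
(6,8) attacks row 8 at column 8 and diagonals 6, 10.
Attacked columns: {2, 4, 5, 6, 8, 10}. Safe: {1, 3, 7, 9}.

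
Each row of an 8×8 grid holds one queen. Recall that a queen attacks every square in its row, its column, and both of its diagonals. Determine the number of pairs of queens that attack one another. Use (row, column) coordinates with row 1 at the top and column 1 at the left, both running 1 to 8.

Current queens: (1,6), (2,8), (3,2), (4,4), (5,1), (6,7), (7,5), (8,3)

All columns are distinct and no two queens satisfy |Δrow| = |Δcol|, so no pair attacks.

0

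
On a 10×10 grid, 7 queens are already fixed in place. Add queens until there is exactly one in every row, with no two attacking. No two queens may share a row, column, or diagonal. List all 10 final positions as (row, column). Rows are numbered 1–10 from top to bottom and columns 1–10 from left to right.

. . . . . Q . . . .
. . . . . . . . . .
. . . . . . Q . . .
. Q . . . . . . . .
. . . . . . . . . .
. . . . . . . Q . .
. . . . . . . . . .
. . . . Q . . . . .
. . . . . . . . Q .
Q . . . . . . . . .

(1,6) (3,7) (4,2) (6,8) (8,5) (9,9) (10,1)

(1,6) (2,3) (3,7) (4,2) (5,4) (6,8) (7,10) (8,5) (9,9) (10,1)

Row 2: attacked by (1,6)→{5,6,7}; (3,7)→{6,7,8}; (4,2)→{2,4}; (6,8)→{4,8}; (8,5)→{5}; (9,9)→{2,9}; (10,1)→{1,9}. Safe: 3, 10. Place at column 3.
Row 5: attacked by (1,6)→{2,6,10}; (2,3)→{3,6}; (3,7)→{5,7,9}; (4,2)→{1,2,3}; (6,8)→{7,8,9}; (8,5)→{2,5,8}; (9,9)→{5,9}; (10,1)→{1,6}. Safe: 4. Place at column 4.
Row 7: attacked by (1,6)→{6}; (2,3)→{3,8}; (3,7)→{3,7}; (4,2)→{2,5}; (5,4)→{2,4,6}; (6,8)→{7,8,9}; (8,5)→{4,5,6}; (9,9)→{7,9}; (10,1)→{1,4}. Safe: 10. Place at column 10.
Columns [6, 3, 7, 2, 4, 8, 10, 5, 9, 1], r−c [-5, -1, -4, 2, 1, -2, -3, 3, 0, 9], r+c [7, 5, 10, 6, 9, 14, 17, 13, 18, 11] are all distinct, so no two queens attack.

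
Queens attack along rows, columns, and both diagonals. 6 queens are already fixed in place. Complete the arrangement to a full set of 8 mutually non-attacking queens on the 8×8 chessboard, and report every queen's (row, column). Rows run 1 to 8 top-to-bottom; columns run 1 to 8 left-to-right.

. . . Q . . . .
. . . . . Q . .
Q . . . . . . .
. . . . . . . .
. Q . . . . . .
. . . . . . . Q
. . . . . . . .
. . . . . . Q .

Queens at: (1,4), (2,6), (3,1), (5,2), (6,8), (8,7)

(1,4) (2,6) (3,1) (4,5) (5,2) (6,8) (7,3) (8,7)

Row 4: attacked by (1,4)→{1,4,7}; (2,6)→{4,6,8}; (3,1)→{1,2}; (5,2)→{1,2,3}; (6,8)→{6,8}; (8,7)→{3,7}. Safe: 5. Place at column 5.
Row 7: attacked by (1,4)→{4}; (2,6)→{1,6}; (3,1)→{1,5}; (4,5)→{2,5,8}; (5,2)→{2,4}; (6,8)→{7,8}; (8,7)→{6,7,8}. Safe: 3. Place at column 3.
Columns [4, 6, 1, 5, 2, 8, 3, 7], r−c [-3, -4, 2, -1, 3, -2, 4, 1], r+c [5, 8, 4, 9, 7, 14, 10, 15] are all distinct, so no two queens attack.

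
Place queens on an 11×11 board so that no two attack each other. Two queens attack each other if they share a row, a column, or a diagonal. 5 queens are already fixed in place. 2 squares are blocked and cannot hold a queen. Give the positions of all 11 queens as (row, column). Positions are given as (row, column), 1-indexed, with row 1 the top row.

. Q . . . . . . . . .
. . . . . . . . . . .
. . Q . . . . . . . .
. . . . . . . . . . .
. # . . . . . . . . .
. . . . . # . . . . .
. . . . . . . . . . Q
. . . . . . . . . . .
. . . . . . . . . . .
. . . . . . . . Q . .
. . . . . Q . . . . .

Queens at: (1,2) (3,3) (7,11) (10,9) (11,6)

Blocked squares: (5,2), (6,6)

(1,2) (2,5) (3,3) (4,1) (5,10) (6,8) (7,11) (8,4) (9,7) (10,9) (11,6)

Row 2: attacked by (1,2)→{1,2,3}; (3,3)→{2,3,4}; (7,11)→{6,11}; (10,9)→{1,9}; (11,6)→{6}. Safe: 5, 7, 8, 10. Place at column 5.
Row 4: attacked by (1,2)→{2,5}; (2,5)→{3,5,7}; (3,3)→{2,3,4}; (7,11)→{8,11}; (10,9)→{3,9}; (11,6)→{6}. Safe: 1, 10. Place at column 1.
Row 5: attacked by (1,2)→{2,6}; (2,5)→{2,5,8}; (3,3)→{1,3,5}; (4,1)→{1,2}; (7,11)→{9,11}; (10,9)→{4,9}; (11,6)→{6}. Blocked: 2. Safe: 7, 10. Place at column 10.
Row 6: attacked by (1,2)→{2,7}; (2,5)→{1,5,9}; (3,3)→{3,6}; (4,1)→{1,3}; (5,10)→{9,10,11}; (7,11)→{10,11}; (10,9)→{5,9}; (11,6)→{1,6,11}. Blocked: 6. Safe: 4, 8. Place at column 8.
Row 8: attacked by (1,2)→{2,9}; (2,5)→{5,11}; (3,3)→{3,8}; (4,1)→{1,5}; (5,10)→{7,10}; (6,8)→{6,8,10}; (7,11)→{10,11}; (10,9)→{7,9,11}; (11,6)→{3,6,9}. Safe: 4. Place at column 4.
Row 9: attacked by (1,2)→{2,10}; (2,5)→{5}; (3,3)→{3,9}; (4,1)→{1,6}; (5,10)→{6,10}; (6,8)→{5,8,11}; (7,11)→{9,11}; (8,4)→{3,4,5}; (10,9)→{8,9,10}; (11,6)→{4,6,8}. Safe: 7. Place at column 7.
Columns [2, 5, 3, 1, 10, 8, 11, 4, 7, 9, 6], r−c [-1, -3, 0, 3, -5, -2, -4, 4, 2, 1, 5], r+c [3, 7, 6, 5, 15, 14, 18, 12, 16, 19, 17] are all distinct, so no two queens attack.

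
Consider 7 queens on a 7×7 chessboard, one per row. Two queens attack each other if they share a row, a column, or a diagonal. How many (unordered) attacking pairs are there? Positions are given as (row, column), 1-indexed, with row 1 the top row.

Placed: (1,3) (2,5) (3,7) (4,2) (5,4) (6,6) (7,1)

All columns are distinct and no two queens satisfy |Δrow| = |Δcol|, so no pair attacks.

0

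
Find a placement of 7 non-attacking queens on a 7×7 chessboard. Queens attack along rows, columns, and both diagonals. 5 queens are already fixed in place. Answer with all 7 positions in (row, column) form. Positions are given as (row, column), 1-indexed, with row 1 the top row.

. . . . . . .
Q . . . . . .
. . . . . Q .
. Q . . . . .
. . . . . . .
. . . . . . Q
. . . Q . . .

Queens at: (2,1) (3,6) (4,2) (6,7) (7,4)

Row 1: attacked by (2,1)→{1,2}; (3,6)→{4,6}; (4,2)→{2,5}; (6,7)→{2,7}; (7,4)→{4}. Safe: 3. Place at column 3.
Row 5: attacked by (1,3)→{3,7}; (2,1)→{1,4}; (3,6)→{4,6}; (4,2)→{1,2,3}; (6,7)→{6,7}; (7,4)→{2,4,6}. Safe: 5. Place at column 5.
Columns [3, 1, 6, 2, 5, 7, 4], r−c [-2, 1, -3, 2, 0, -1, 3], r+c [4, 3, 9, 6, 10, 13, 11] are all distinct, so no two queens attack.

(1,3) (2,1) (3,6) (4,2) (5,5) (6,7) (7,4)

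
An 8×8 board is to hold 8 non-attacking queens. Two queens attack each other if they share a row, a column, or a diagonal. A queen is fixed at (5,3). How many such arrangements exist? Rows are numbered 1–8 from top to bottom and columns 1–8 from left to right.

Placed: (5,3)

12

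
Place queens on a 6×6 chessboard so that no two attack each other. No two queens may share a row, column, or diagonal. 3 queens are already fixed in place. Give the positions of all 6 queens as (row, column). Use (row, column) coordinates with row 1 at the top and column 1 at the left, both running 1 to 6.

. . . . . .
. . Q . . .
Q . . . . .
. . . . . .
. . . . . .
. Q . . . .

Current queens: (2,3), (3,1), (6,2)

(1,5) (2,3) (3,1) (4,6) (5,4) (6,2)

Row 1: attacked by (2,3)→{2,3,4}; (3,1)→{1,3}; (6,2)→{2}. Safe: 5, 6. Place at column 5.
Row 4: attacked by (1,5)→{2,5}; (2,3)→{1,3,5}; (3,1)→{1,2}; (6,2)→{2,4}. Safe: 6. Place at column 6.
Row 5: attacked by (1,5)→{1,5}; (2,3)→{3,6}; (3,1)→{1,3}; (4,6)→{5,6}; (6,2)→{1,2,3}. Safe: 4. Place at column 4.
Columns [5, 3, 1, 6, 4, 2], r−c [-4, -1, 2, -2, 1, 4], r+c [6, 5, 4, 10, 9, 8] are all distinct, so no two queens attack.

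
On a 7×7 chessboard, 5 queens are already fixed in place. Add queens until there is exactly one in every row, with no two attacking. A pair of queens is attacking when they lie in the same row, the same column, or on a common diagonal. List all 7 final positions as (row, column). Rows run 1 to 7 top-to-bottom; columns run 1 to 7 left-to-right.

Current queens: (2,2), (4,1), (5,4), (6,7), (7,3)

Row 1: attacked by (2,2)→{1,2,3}; (4,1)→{1,4}; (5,4)→{4}; (6,7)→{2,7}; (7,3)→{3}. Safe: 5, 6. Place at column 6.
Row 3: attacked by (1,6)→{4,6}; (2,2)→{1,2,3}; (4,1)→{1,2}; (5,4)→{2,4,6}; (6,7)→{4,7}; (7,3)→{3,7}. Safe: 5. Place at column 5.
Columns [6, 2, 5, 1, 4, 7, 3], r−c [-5, 0, -2, 3, 1, -1, 4], r+c [7, 4, 8, 5, 9, 13, 10] are all distinct, so no two queens attack.

(1,6) (2,2) (3,5) (4,1) (5,4) (6,7) (7,3)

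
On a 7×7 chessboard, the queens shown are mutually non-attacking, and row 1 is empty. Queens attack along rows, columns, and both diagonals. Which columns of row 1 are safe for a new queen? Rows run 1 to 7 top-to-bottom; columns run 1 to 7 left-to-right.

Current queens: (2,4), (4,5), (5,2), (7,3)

columns 1, 7

(2,4) attacks row 1 at column 4 and diagonals 3, 5.
(4,5) attacks row 1 at column 5 and diagonals 2.
(5,2) attacks row 1 at column 2 and diagonals 6.
(7,3) attacks row 1 at column 3.
Attacked columns: {2, 3, 4, 5, 6}. Safe: {1, 7}.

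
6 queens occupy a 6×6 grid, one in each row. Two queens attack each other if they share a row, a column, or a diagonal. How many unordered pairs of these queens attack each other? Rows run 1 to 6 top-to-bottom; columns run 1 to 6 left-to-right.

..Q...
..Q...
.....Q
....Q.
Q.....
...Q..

3

Same column: (1,3)–(2,3) (column 3).
Same diagonal: (2,3)–(4,5) (|2−4| = |3−5| = 2); (3,6)–(4,5) (|3−4| = |6−5| = 1).
Total attacking pairs: 3.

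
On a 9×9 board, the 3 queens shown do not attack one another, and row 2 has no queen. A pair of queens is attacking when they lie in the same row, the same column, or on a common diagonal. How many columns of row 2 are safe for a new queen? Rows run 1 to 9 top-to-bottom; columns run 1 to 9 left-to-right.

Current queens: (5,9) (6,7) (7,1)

4

(5,9) attacks row 2 at column 9 and diagonals 6.
(6,7) attacks row 2 at column 7 and diagonals 3.
(7,1) attacks row 2 at column 1 and diagonals 6.
Attacked columns: {1, 3, 6, 7, 9}. Safe: {2, 4, 5, 8}.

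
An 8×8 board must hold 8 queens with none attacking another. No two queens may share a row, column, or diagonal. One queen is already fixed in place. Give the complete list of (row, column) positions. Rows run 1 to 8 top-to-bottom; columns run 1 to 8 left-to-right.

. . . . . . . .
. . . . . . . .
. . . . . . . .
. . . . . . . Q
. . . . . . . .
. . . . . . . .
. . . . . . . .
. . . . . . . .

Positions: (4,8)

(1,4) (2,2) (3,5) (4,8) (5,6) (6,1) (7,3) (8,7)

Row 1: attacked by (4,8)→{5,8}. Safe: 1, 2, 3, 4, 6, 7. Place at column 4.
Row 2: attacked by (1,4)→{3,4,5}; (4,8)→{6,8}. Safe: 1, 2, 7. Place at column 2.
Row 3: attacked by (1,4)→{2,4,6}; (2,2)→{1,2,3}; (4,8)→{7,8}. Safe: 5. Place at column 5.
Row 5: attacked by (1,4)→{4,8}; (2,2)→{2,5}; (3,5)→{3,5,7}; (4,8)→{7,8}. Safe: 1, 6. Place at column 6.
Row 6: attacked by (1,4)→{4}; (2,2)→{2,6}; (3,5)→{2,5,8}; (4,8)→{6,8}; (5,6)→{5,6,7}. Safe: 1, 3. Place at column 1.
Row 7: attacked by (1,4)→{4}; (2,2)→{2,7}; (3,5)→{1,5}; (4,8)→{5,8}; (5,6)→{4,6,8}; (6,1)→{1,2}. Safe: 3. Place at column 3.
Row 8: attacked by (1,4)→{4}; (2,2)→{2,8}; (3,5)→{5}; (4,8)→{4,8}; (5,6)→{3,6}; (6,1)→{1,3}; (7,3)→{2,3,4}. Safe: 7. Place at column 7.
Columns [4, 2, 5, 8, 6, 1, 3, 7], r−c [-3, 0, -2, -4, -1, 5, 4, 1], r+c [5, 4, 8, 12, 11, 7, 10, 15] are all distinct, so no two queens attack.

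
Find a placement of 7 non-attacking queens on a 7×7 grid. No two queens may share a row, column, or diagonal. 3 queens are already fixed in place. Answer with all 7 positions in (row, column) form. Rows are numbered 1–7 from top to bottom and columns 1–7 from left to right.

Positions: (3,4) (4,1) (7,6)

(1,3) (2,7) (3,4) (4,1) (5,5) (6,2) (7,6)

Row 1: attacked by (3,4)→{2,4,6}; (4,1)→{1,4}; (7,6)→{6}. Safe: 3, 5, 7. Place at column 3.
Row 2: attacked by (1,3)→{2,3,4}; (3,4)→{3,4,5}; (4,1)→{1,3}; (7,6)→{1,6}. Safe: 7. Place at column 7.
Row 5: attacked by (1,3)→{3,7}; (2,7)→{4,7}; (3,4)→{2,4,6}; (4,1)→{1,2}; (7,6)→{4,6}. Safe: 5. Place at column 5.
Row 6: attacked by (1,3)→{3}; (2,7)→{3,7}; (3,4)→{1,4,7}; (4,1)→{1,3}; (5,5)→{4,5,6}; (7,6)→{5,6,7}. Safe: 2. Place at column 2.
Columns [3, 7, 4, 1, 5, 2, 6], r−c [-2, -5, -1, 3, 0, 4, 1], r+c [4, 9, 7, 5, 10, 8, 13] are all distinct, so no two queens attack.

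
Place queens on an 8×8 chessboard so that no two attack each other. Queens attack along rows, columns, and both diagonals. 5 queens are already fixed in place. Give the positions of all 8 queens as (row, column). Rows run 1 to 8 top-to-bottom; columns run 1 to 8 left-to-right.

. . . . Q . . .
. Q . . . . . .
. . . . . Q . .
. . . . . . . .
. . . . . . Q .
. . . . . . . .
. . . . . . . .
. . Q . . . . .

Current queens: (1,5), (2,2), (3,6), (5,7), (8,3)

Row 4: attacked by (1,5)→{2,5,8}; (2,2)→{2,4}; (3,6)→{5,6,7}; (5,7)→{6,7,8}; (8,3)→{3,7}. Safe: 1. Place at column 1.
Row 6: attacked by (1,5)→{5}; (2,2)→{2,6}; (3,6)→{3,6}; (4,1)→{1,3}; (5,7)→{6,7,8}; (8,3)→{1,3,5}. Safe: 4. Place at column 4.
Row 7: attacked by (1,5)→{5}; (2,2)→{2,7}; (3,6)→{2,6}; (4,1)→{1,4}; (5,7)→{5,7}; (6,4)→{3,4,5}; (8,3)→{2,3,4}. Safe: 8. Place at column 8.
Columns [5, 2, 6, 1, 7, 4, 8, 3], r−c [-4, 0, -3, 3, -2, 2, -1, 5], r+c [6, 4, 9, 5, 12, 10, 15, 11] are all distinct, so no two queens attack.

(1,5) (2,2) (3,6) (4,1) (5,7) (6,4) (7,8) (8,3)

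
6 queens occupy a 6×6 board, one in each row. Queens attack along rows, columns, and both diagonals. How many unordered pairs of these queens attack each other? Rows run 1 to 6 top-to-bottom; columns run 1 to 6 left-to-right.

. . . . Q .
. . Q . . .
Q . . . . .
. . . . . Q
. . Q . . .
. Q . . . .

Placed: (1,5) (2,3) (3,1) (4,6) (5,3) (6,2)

3

Same column: (2,3)–(5,3) (column 3).
Same diagonal: (3,1)–(5,3) (|3−5| = |1−3| = 2); (5,3)–(6,2) (|5−6| = |3−2| = 1).
Total attacking pairs: 3.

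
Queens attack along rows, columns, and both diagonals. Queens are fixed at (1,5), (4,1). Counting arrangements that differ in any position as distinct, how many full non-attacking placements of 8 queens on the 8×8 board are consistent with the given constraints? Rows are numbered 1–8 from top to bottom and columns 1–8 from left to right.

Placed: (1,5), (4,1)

5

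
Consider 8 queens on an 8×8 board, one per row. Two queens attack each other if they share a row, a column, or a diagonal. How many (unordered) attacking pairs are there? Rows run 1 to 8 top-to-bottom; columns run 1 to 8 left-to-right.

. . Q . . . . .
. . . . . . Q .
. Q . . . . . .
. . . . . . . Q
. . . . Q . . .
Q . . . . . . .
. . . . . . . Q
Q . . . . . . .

3

Same column: (4,8)–(7,8) (column 8); (6,1)–(8,1) (column 1).
Same diagonal: (2,7)–(8,1) (|2−8| = |7−1| = 6).
Total attacking pairs: 3.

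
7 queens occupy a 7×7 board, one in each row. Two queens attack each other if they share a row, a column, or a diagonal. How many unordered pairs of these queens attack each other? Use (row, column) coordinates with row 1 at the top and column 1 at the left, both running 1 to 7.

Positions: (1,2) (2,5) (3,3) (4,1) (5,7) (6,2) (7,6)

Same column: (1,2)–(6,2) (column 2).
Total attacking pairs: 1.

1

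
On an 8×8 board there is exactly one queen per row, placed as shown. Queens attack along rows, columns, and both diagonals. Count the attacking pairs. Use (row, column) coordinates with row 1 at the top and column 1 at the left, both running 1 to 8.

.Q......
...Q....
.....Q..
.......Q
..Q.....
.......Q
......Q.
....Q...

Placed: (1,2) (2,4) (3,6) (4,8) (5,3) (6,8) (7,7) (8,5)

Same column: (4,8)–(6,8) (column 8).
Same diagonal: (2,4)–(6,8) (|2−6| = |4−8| = 4); (6,8)–(7,7) (|6−7| = |8−7| = 1).
Total attacking pairs: 3.

3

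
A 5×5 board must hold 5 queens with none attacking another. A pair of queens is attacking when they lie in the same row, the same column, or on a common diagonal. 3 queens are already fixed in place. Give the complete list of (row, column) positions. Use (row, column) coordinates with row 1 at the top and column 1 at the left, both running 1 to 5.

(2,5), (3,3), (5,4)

(1,2) (2,5) (3,3) (4,1) (5,4)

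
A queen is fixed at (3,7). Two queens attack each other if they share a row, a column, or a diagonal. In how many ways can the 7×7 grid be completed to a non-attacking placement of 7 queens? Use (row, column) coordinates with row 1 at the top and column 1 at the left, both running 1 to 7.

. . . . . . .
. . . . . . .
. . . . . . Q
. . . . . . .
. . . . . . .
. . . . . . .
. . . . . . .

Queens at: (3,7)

6

Branch on row 1: col 1 → 1; col 2 → 1; col 3 → 1; col 4 → 1; col 6 → 2.
Sum: 1 + 1 + 1 + 1 + 2 = 6.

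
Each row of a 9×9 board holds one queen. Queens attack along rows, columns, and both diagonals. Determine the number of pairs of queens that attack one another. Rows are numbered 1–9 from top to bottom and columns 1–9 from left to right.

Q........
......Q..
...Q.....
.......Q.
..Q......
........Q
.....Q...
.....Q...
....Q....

3

Same column: (7,6)–(8,6) (column 6).
Same diagonal: (5,3)–(8,6) (|5−8| = |3−6| = 3); (8,6)–(9,5) (|8−9| = |6−5| = 1).
Total attacking pairs: 3.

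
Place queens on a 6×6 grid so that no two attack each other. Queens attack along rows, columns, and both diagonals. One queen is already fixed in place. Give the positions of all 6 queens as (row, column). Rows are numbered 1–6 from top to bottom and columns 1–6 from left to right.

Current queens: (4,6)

(1,5) (2,3) (3,1) (4,6) (5,4) (6,2)

Row 1: attacked by (4,6)→{3,6}. Safe: 1, 2, 4, 5. Place at column 5.
Row 2: attacked by (1,5)→{4,5,6}; (4,6)→{4,6}. Safe: 1, 2, 3. Place at column 3.
Row 3: attacked by (1,5)→{3,5}; (2,3)→{2,3,4}; (4,6)→{5,6}. Safe: 1. Place at column 1.
Row 5: attacked by (1,5)→{1,5}; (2,3)→{3,6}; (3,1)→{1,3}; (4,6)→{5,6}. Safe: 2, 4. Place at column 4.
Row 6: attacked by (1,5)→{5}; (2,3)→{3}; (3,1)→{1,4}; (4,6)→{4,6}; (5,4)→{3,4,5}. Safe: 2. Place at column 2.
Columns [5, 3, 1, 6, 4, 2], r−c [-4, -1, 2, -2, 1, 4], r+c [6, 5, 4, 10, 9, 8] are all distinct, so no two queens attack.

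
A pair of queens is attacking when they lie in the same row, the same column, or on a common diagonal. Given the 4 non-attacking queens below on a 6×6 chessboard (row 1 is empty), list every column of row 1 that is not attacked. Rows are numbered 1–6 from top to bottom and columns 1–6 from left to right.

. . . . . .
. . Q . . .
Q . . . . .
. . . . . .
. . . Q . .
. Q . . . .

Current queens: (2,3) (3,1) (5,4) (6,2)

columns 5, 6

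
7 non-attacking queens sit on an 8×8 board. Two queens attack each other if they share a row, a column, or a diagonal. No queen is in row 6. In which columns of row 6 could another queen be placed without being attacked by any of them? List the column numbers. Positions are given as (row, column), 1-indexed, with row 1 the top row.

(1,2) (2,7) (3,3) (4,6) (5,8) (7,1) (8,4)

(1,2) attacks row 6 at column 2 and diagonals 7.
(2,7) attacks row 6 at column 7 and diagonals 3.
(3,3) attacks row 6 at column 3 and diagonals 6.
(4,6) attacks row 6 at column 6 and diagonals 4, 8.
(5,8) attacks row 6 at column 8 and diagonals 7.
(7,1) attacks row 6 at column 1 and diagonals 2.
(8,4) attacks row 6 at column 4 and diagonals 2, 6.
Attacked columns: {1, 2, 3, 4, 6, 7, 8}. Safe: {5}.

columns 5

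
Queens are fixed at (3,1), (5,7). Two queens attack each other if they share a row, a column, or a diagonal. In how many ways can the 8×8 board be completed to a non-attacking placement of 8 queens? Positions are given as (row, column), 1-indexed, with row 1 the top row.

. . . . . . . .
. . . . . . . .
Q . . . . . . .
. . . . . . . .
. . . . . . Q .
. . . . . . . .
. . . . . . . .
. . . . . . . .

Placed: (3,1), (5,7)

1

Branch on row 1: col 2 → 0; col 4 → 1; col 5 → 0; col 6 → 0; col 8 → 0.
Sum: 0 + 1 + 0 + 0 + 0 = 1.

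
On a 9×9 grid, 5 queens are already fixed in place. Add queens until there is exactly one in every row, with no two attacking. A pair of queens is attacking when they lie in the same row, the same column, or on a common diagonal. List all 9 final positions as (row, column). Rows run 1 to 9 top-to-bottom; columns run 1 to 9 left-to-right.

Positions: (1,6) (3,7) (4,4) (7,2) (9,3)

(1,6) (2,9) (3,7) (4,4) (5,1) (6,8) (7,2) (8,5) (9,3)

Row 2: attacked by (1,6)→{5,6,7}; (3,7)→{6,7,8}; (4,4)→{2,4,6}; (7,2)→{2,7}; (9,3)→{3}. Safe: 1, 9. Place at column 9.
Row 5: attacked by (1,6)→{2,6}; (2,9)→{6,9}; (3,7)→{5,7,9}; (4,4)→{3,4,5}; (7,2)→{2,4}; (9,3)→{3,7}. Safe: 1, 8. Place at column 1.
Row 6: attacked by (1,6)→{1,6}; (2,9)→{5,9}; (3,7)→{4,7}; (4,4)→{2,4,6}; (5,1)→{1,2}; (7,2)→{1,2,3}; (9,3)→{3,6}. Safe: 8. Place at column 8.
Row 8: attacked by (1,6)→{6}; (2,9)→{3,9}; (3,7)→{2,7}; (4,4)→{4,8}; (5,1)→{1,4}; (6,8)→{6,8}; (7,2)→{1,2,3}; (9,3)→{2,3,4}. Safe: 5. Place at column 5.
Columns [6, 9, 7, 4, 1, 8, 2, 5, 3], r−c [-5, -7, -4, 0, 4, -2, 5, 3, 6], r+c [7, 11, 10, 8, 6, 14, 9, 13, 12] are all distinct, so no two queens attack.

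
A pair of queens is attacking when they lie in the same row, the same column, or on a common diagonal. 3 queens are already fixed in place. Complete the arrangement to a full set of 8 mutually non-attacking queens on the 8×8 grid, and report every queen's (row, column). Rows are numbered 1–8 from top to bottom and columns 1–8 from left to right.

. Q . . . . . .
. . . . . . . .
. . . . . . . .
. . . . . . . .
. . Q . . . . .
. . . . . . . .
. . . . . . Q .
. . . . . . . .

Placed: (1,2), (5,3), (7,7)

Row 2: attacked by (1,2)→{1,2,3}; (5,3)→{3,6}; (7,7)→{2,7}. Safe: 4, 5, 8. Place at column 8.
Row 3: attacked by (1,2)→{2,4}; (2,8)→{7,8}; (5,3)→{1,3,5}; (7,7)→{3,7}. Safe: 6. Place at column 6.
Row 4: attacked by (1,2)→{2,5}; (2,8)→{6,8}; (3,6)→{5,6,7}; (5,3)→{2,3,4}; (7,7)→{4,7}. Safe: 1. Place at column 1.
Row 6: attacked by (1,2)→{2,7}; (2,8)→{4,8}; (3,6)→{3,6}; (4,1)→{1,3}; (5,3)→{2,3,4}; (7,7)→{6,7,8}. Safe: 5. Place at column 5.
Row 8: attacked by (1,2)→{2}; (2,8)→{2,8}; (3,6)→{1,6}; (4,1)→{1,5}; (5,3)→{3,6}; (6,5)→{3,5,7}; (7,7)→{6,7,8}. Safe: 4. Place at column 4.
Columns [2, 8, 6, 1, 3, 5, 7, 4], r−c [-1, -6, -3, 3, 2, 1, 0, 4], r+c [3, 10, 9, 5, 8, 11, 14, 12] are all distinct, so no two queens attack.

(1,2) (2,8) (3,6) (4,1) (5,3) (6,5) (7,7) (8,4)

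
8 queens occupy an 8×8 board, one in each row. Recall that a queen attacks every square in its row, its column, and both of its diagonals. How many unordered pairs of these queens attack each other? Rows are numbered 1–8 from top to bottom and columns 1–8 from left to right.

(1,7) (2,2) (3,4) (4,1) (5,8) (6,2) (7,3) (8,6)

Same column: (2,2)–(6,2) (column 2).
Same diagonal: (1,7)–(6,2) (|1−6| = |7−2| = 5); (6,2)–(7,3) (|6−7| = |2−3| = 1).
Total attacking pairs: 3.

3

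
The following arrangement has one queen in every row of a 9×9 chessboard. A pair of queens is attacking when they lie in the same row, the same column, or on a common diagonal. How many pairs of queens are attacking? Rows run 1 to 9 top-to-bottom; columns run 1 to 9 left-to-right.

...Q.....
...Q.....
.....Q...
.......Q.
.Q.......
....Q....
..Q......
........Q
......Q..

2

Same column: (1,4)–(2,4) (column 4).
Same diagonal: (1,4)–(3,6) (|1−3| = |4−6| = 2).
Total attacking pairs: 2.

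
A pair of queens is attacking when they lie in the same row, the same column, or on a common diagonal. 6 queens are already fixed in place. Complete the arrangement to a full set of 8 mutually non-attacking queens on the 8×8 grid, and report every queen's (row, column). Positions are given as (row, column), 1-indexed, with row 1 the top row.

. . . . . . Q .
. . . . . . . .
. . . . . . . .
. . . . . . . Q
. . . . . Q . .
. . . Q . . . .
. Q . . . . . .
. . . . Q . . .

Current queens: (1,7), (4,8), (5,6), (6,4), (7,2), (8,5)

(1,7) (2,1) (3,3) (4,8) (5,6) (6,4) (7,2) (8,5)

Row 2: attacked by (1,7)→{6,7,8}; (4,8)→{6,8}; (5,6)→{3,6}; (6,4)→{4,8}; (7,2)→{2,7}; (8,5)→{5}. Safe: 1. Place at column 1.
Row 3: attacked by (1,7)→{5,7}; (2,1)→{1,2}; (4,8)→{7,8}; (5,6)→{4,6,8}; (6,4)→{1,4,7}; (7,2)→{2,6}; (8,5)→{5}. Safe: 3. Place at column 3.
Columns [7, 1, 3, 8, 6, 4, 2, 5], r−c [-6, 1, 0, -4, -1, 2, 5, 3], r+c [8, 3, 6, 12, 11, 10, 9, 13] are all distinct, so no two queens attack.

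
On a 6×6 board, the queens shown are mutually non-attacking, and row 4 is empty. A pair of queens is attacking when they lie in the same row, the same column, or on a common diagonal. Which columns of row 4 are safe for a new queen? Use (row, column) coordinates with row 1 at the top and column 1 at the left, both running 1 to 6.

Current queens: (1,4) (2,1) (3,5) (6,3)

(1,4) attacks row 4 at column 4 and diagonals 1.
(2,1) attacks row 4 at column 1 and diagonals 3.
(3,5) attacks row 4 at column 5 and diagonals 4, 6.
(6,3) attacks row 4 at column 3 and diagonals 1, 5.
Attacked columns: {1, 3, 4, 5, 6}. Safe: {2}.

columns 2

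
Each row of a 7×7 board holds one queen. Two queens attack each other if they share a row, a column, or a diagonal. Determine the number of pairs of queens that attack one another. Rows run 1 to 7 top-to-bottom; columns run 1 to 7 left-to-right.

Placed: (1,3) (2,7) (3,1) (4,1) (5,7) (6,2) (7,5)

6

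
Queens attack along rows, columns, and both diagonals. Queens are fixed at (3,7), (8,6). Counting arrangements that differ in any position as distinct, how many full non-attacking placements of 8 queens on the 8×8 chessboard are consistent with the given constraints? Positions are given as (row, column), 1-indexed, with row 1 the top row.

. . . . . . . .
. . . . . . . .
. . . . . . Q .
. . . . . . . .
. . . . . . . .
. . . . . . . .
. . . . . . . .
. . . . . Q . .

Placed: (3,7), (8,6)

2

Branch on row 1: col 1 → 0; col 2 → 0; col 3 → 2; col 4 → 0; col 8 → 0.
Sum: 0 + 0 + 2 + 0 + 0 = 2.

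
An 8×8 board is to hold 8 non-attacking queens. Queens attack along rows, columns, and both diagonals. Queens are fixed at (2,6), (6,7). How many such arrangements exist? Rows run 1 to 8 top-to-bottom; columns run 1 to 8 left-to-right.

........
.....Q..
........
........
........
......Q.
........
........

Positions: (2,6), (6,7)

3

Branch on row 1: col 1 → 0; col 3 → 2; col 4 → 1; col 8 → 0.
Sum: 0 + 2 + 1 + 0 = 3.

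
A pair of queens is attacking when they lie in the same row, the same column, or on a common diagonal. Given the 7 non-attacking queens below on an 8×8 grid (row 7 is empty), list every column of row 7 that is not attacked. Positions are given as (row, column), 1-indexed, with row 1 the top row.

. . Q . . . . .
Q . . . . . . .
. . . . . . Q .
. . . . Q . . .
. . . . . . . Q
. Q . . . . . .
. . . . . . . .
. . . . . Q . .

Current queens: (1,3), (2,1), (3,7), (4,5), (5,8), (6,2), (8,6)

columns 4

(1,3) attacks row 7 at column 3.
(2,1) attacks row 7 at column 1 and diagonals 6.
(3,7) attacks row 7 at column 7 and diagonals 3.
(4,5) attacks row 7 at column 5 and diagonals 2, 8.
(5,8) attacks row 7 at column 8 and diagonals 6.
(6,2) attacks row 7 at column 2 and diagonals 1, 3.
(8,6) attacks row 7 at column 6 and diagonals 5, 7.
Attacked columns: {1, 2, 3, 5, 6, 7, 8}. Safe: {4}.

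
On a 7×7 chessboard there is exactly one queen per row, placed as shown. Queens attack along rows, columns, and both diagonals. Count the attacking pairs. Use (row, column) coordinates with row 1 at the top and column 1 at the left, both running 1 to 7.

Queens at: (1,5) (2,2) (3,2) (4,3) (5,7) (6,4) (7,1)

Same column: (2,2)–(3,2) (column 2).
Same diagonal: (3,2)–(4,3) (|3−4| = |2−3| = 1).
Total attacking pairs: 2.

2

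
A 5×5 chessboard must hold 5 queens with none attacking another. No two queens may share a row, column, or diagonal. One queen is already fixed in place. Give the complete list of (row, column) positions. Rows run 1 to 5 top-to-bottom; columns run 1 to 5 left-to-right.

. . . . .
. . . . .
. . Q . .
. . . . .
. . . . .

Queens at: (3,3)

(1,2) (2,5) (3,3) (4,1) (5,4)

Row 1: attacked by (3,3)→{1,3,5}. Safe: 2, 4. Place at column 2.
Row 2: attacked by (1,2)→{1,2,3}; (3,3)→{2,3,4}. Safe: 5. Place at column 5.
Row 4: attacked by (1,2)→{2,5}; (2,5)→{3,5}; (3,3)→{2,3,4}. Safe: 1. Place at column 1.
Row 5: attacked by (1,2)→{2}; (2,5)→{2,5}; (3,3)→{1,3,5}; (4,1)→{1,2}. Safe: 4. Place at column 4.
Columns [2, 5, 3, 1, 4], r−c [-1, -3, 0, 3, 1], r+c [3, 7, 6, 5, 9] are all distinct, so no two queens attack.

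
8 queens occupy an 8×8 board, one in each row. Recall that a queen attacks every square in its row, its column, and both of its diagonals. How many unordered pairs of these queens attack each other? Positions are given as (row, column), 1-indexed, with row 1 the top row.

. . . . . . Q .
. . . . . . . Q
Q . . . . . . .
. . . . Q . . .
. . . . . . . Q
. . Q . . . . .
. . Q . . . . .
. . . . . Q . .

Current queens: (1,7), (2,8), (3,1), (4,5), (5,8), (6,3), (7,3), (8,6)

Same column: (2,8)–(5,8) (column 8); (6,3)–(7,3) (column 3).
Same diagonal: (1,7)–(2,8) (|1−2| = |7−8| = 1); (2,8)–(7,3) (|2−7| = |8−3| = 5); (3,1)–(8,6) (|3−8| = |1−6| = 5); (4,5)–(6,3) (|4−6| = |5−3| = 2).
Total attacking pairs: 6.

6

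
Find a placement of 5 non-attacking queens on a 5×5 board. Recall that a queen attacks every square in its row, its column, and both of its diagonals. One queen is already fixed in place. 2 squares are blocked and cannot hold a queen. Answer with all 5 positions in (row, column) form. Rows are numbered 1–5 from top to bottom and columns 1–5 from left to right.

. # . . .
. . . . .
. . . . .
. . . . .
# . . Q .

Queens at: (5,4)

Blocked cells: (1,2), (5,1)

(1,1) (2,3) (3,5) (4,2) (5,4)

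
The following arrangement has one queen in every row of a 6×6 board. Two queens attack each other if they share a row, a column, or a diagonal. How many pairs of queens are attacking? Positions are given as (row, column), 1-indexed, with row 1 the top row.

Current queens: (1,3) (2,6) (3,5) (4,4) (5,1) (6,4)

Same column: (4,4)–(6,4) (column 4).
Same diagonal: (1,3)–(3,5) (|1−3| = |3−5| = 2); (2,6)–(3,5) (|2−3| = |6−5| = 1); (2,6)–(4,4) (|2−4| = |6−4| = 2); (3,5)–(4,4) (|3−4| = |5−4| = 1).
Total attacking pairs: 5.

5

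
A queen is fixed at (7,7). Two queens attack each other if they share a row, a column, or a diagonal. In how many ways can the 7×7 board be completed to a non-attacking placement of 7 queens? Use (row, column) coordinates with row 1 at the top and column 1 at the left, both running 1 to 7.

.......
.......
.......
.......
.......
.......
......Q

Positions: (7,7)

4

Branch on row 1: col 2 → 1; col 3 → 1; col 4 → 1; col 5 → 1; col 6 → 0.
Sum: 1 + 1 + 1 + 1 + 0 = 4.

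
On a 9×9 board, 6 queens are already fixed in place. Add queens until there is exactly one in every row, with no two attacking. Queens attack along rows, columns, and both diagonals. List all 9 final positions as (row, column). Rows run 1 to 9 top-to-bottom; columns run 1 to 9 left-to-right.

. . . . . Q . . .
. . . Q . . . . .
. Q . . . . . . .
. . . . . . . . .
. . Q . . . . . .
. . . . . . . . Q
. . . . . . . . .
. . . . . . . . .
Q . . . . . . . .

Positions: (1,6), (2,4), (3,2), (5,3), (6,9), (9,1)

(1,6) (2,4) (3,2) (4,8) (5,3) (6,9) (7,7) (8,5) (9,1)

Row 4: attacked by (1,6)→{3,6,9}; (2,4)→{2,4,6}; (3,2)→{1,2,3}; (5,3)→{2,3,4}; (6,9)→{7,9}; (9,1)→{1,6}. Safe: 5, 8. Place at column 8.
Row 7: attacked by (1,6)→{6}; (2,4)→{4,9}; (3,2)→{2,6}; (4,8)→{5,8}; (5,3)→{1,3,5}; (6,9)→{8,9}; (9,1)→{1,3}. Safe: 7. Place at column 7.
Row 8: attacked by (1,6)→{6}; (2,4)→{4}; (3,2)→{2,7}; (4,8)→{4,8}; (5,3)→{3,6}; (6,9)→{7,9}; (7,7)→{6,7,8}; (9,1)→{1,2}. Safe: 5. Place at column 5.
Columns [6, 4, 2, 8, 3, 9, 7, 5, 1], r−c [-5, -2, 1, -4, 2, -3, 0, 3, 8], r+c [7, 6, 5, 12, 8, 15, 14, 13, 10] are all distinct, so no two queens attack.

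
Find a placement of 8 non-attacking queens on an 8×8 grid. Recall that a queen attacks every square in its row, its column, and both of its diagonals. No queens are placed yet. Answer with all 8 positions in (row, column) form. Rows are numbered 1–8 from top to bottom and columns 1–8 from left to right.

Row 1: Safe: 1, 2, 3, 4, 5, 6, 7, 8. Place at column 3.
Row 2: attacked by (1,3)→{2,3,4}. Safe: 1, 5, 6, 7, 8. Place at column 6.
Row 3: attacked by (1,3)→{1,3,5}; (2,6)→{5,6,7}. Safe: 2, 4, 8. Place at column 2.
Row 4: attacked by (1,3)→{3,6}; (2,6)→{4,6,8}; (3,2)→{1,2,3}. Safe: 5, 7. Place at column 7.
Row 5: attacked by (1,3)→{3,7}; (2,6)→{3,6}; (3,2)→{2,4}; (4,7)→{6,7,8}. Safe: 1, 5. Place at column 1.
Row 6: attacked by (1,3)→{3,8}; (2,6)→{2,6}; (3,2)→{2,5}; (4,7)→{5,7}; (5,1)→{1,2}. Safe: 4. Place at column 4.
Row 7: attacked by (1,3)→{3}; (2,6)→{1,6}; (3,2)→{2,6}; (4,7)→{4,7}; (5,1)→{1,3}; (6,4)→{3,4,5}. Safe: 8. Place at column 8.
Row 8: attacked by (1,3)→{3}; (2,6)→{6}; (3,2)→{2,7}; (4,7)→{3,7}; (5,1)→{1,4}; (6,4)→{2,4,6}; (7,8)→{7,8}. Safe: 5. Place at column 5.
Columns [3, 6, 2, 7, 1, 4, 8, 5], r−c [-2, -4, 1, -3, 4, 2, -1, 3], r+c [4, 8, 5, 11, 6, 10, 15, 13] are all distinct, so no two queens attack.

(1,3) (2,6) (3,2) (4,7) (5,1) (6,4) (7,8) (8,5)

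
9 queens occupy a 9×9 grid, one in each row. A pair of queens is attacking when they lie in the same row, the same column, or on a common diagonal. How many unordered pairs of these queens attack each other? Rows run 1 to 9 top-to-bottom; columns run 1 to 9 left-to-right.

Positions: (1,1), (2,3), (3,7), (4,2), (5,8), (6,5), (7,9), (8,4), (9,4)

Same column: (8,4)–(9,4) (column 4).
Same diagonal: (5,8)–(9,4) (|5−9| = |8−4| = 4).
Total attacking pairs: 2.

2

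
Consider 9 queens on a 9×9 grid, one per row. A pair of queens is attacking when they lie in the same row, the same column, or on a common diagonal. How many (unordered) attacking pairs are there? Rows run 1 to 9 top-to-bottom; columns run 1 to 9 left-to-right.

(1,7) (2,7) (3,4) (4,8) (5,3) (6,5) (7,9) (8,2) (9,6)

Same column: (1,7)–(2,7) (column 7).
Same diagonal: (1,7)–(5,3) (|1−5| = |7−3| = 4).
Total attacking pairs: 2.

2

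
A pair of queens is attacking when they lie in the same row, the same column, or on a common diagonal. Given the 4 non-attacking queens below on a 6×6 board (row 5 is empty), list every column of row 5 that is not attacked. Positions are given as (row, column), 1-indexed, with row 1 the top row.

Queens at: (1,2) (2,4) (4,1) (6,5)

(1,2) attacks row 5 at column 2 and diagonals 6.
(2,4) attacks row 5 at column 4 and diagonals 1.
(4,1) attacks row 5 at column 1 and diagonals 2.
(6,5) attacks row 5 at column 5 and diagonals 4, 6.
Attacked columns: {1, 2, 4, 5, 6}. Safe: {3}.

columns 3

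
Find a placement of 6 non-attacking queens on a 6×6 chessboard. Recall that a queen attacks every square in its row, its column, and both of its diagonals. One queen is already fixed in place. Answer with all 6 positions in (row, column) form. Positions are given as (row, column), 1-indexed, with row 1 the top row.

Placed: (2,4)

Row 1: attacked by (2,4)→{3,4,5}. Safe: 1, 2, 6. Place at column 2.
Row 3: attacked by (1,2)→{2,4}; (2,4)→{3,4,5}. Safe: 1, 6. Place at column 6.
Row 4: attacked by (1,2)→{2,5}; (2,4)→{2,4,6}; (3,6)→{5,6}. Safe: 1, 3. Place at column 1.
Row 5: attacked by (1,2)→{2,6}; (2,4)→{1,4}; (3,6)→{4,6}; (4,1)→{1,2}. Safe: 3, 5. Place at column 3.
Row 6: attacked by (1,2)→{2}; (2,4)→{4}; (3,6)→{3,6}; (4,1)→{1,3}; (5,3)→{2,3,4}. Safe: 5. Place at column 5.
Columns [2, 4, 6, 1, 3, 5], r−c [-1, -2, -3, 3, 2, 1], r+c [3, 6, 9, 5, 8, 11] are all distinct, so no two queens attack.

(1,2) (2,4) (3,6) (4,1) (5,3) (6,5)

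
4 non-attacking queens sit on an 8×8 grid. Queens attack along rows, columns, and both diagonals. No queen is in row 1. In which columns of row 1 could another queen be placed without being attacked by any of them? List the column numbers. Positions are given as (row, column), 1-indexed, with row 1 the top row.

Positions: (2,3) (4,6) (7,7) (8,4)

(2,3) attacks row 1 at column 3 and diagonals 2, 4.
(4,6) attacks row 1 at column 6 and diagonals 3.
(7,7) attacks row 1 at column 7 and diagonals 1.
(8,4) attacks row 1 at column 4.
Attacked columns: {1, 2, 3, 4, 6, 7}. Safe: {5, 8}.

columns 5, 8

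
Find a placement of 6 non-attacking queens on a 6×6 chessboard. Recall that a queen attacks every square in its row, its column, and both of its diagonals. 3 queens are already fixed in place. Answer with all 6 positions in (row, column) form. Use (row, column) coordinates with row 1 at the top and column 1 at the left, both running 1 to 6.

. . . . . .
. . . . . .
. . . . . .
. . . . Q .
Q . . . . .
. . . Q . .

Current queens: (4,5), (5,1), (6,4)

(1,3) (2,6) (3,2) (4,5) (5,1) (6,4)

Row 1: attacked by (4,5)→{2,5}; (5,1)→{1,5}; (6,4)→{4}. Safe: 3, 6. Place at column 3.
Row 2: attacked by (1,3)→{2,3,4}; (4,5)→{3,5}; (5,1)→{1,4}; (6,4)→{4}. Safe: 6. Place at column 6.
Row 3: attacked by (1,3)→{1,3,5}; (2,6)→{5,6}; (4,5)→{4,5,6}; (5,1)→{1,3}; (6,4)→{1,4}. Safe: 2. Place at column 2.
Columns [3, 6, 2, 5, 1, 4], r−c [-2, -4, 1, -1, 4, 2], r+c [4, 8, 5, 9, 6, 10] are all distinct, so no two queens attack.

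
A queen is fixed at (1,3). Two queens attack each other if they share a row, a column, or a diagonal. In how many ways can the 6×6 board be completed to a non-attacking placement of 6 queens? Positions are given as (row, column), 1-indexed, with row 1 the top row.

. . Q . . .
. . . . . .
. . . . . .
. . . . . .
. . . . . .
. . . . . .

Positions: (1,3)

Branch on row 2: col 1 → 0; col 5 → 0; col 6 → 1.
Sum: 0 + 0 + 1 = 1.

1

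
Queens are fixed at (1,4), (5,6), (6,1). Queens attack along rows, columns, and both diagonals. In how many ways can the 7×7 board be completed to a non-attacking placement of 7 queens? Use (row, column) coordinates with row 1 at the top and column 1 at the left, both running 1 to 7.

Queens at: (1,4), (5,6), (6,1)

1

Branch on row 2: col 2 → 0; col 7 → 1.
Sum: 0 + 1 = 1.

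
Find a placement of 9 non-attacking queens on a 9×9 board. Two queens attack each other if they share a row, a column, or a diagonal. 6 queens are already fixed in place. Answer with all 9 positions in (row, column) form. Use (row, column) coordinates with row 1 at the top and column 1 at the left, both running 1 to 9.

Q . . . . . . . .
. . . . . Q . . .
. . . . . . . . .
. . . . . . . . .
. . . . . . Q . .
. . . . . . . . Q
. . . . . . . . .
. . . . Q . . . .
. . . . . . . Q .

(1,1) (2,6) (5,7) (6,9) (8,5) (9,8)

(1,1) (2,6) (3,4) (4,2) (5,7) (6,9) (7,3) (8,5) (9,8)

Row 3: attacked by (1,1)→{1,3}; (2,6)→{5,6,7}; (5,7)→{5,7,9}; (6,9)→{6,9}; (8,5)→{5}; (9,8)→{2,8}. Safe: 4. Place at column 4.
Row 4: attacked by (1,1)→{1,4}; (2,6)→{4,6,8}; (3,4)→{3,4,5}; (5,7)→{6,7,8}; (6,9)→{7,9}; (8,5)→{1,5,9}; (9,8)→{3,8}. Safe: 2. Place at column 2.
Row 7: attacked by (1,1)→{1,7}; (2,6)→{1,6}; (3,4)→{4,8}; (4,2)→{2,5}; (5,7)→{5,7,9}; (6,9)→{8,9}; (8,5)→{4,5,6}; (9,8)→{6,8}. Safe: 3. Place at column 3.
Columns [1, 6, 4, 2, 7, 9, 3, 5, 8], r−c [0, -4, -1, 2, -2, -3, 4, 3, 1], r+c [2, 8, 7, 6, 12, 15, 10, 13, 17] are all distinct, so no two queens attack.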